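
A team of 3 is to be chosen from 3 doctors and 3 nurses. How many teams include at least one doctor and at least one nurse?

With no constraint there are C(6,3) = 20 possible selections.
Subtract selections that omit an entire group: no doctors → C(3,3) = 1; no nurses → C(3,3) = 1.
Both groups omitted at once is impossible, so 20 − 2 = 18.

18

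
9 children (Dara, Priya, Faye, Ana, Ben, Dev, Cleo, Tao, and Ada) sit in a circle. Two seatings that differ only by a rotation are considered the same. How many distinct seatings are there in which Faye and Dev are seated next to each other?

10080

Treat {Faye, Dev} as one unit (2 internal orders) and seat the resulting 8 units around the table: (7)! circular arrangements.
So 2 × (7)! = 2 × 5040 = 10080.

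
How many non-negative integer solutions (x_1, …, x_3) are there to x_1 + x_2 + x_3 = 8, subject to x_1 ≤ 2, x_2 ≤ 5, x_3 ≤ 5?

Ignoring the caps, the number of non-negative solutions to x_1+…+x_3 = 8 is C(10,2) = 45.
Subtract solutions that violate a single cap (substitute x_i' = x_i − (cap_i+1)): x_1 ≥ 3 gives C(7,2) = 21; x_2 ≥ 6 gives C(4,2) = 6; x_3 ≥ 6 gives C(4,2) = 6. Together 33.
No two caps can be exceeded simultaneously, so the pair terms are all 0.
By inclusion–exclusion the count is 45 − 33 + 0 = 12.

12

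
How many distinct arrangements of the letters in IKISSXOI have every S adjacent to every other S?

840

Treat the 2 copies of S as a single block. The multiset to arrange is then {SS, I, I, I, K, O, X}, 7 items in all.
That gives (7)!/(3!) = 840 arrangements.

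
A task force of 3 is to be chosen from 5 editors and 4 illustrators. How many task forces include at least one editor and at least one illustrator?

Unrestricted: C(9,3) = 84 ways to pick any 3 of the 9.
Subtract selections that omit an entire group: no editors → C(4,3) = 4; no illustrators → C(5,3) = 10.
Both groups omitted at once is impossible, so 84 − 14 = 70.

70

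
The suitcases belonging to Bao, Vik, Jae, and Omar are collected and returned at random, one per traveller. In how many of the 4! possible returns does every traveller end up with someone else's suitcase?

9

Let Aᵢ be the assignments in which traveller i gets their own suitcase. We want the size of the complement of A₁∪…∪A_4.
By inclusion–exclusion this is Σ_{j=0}^{4} (−1)^j C(4,j)·(4−j)!.
Computing: 24 − 24 + 12 − 4 + 1 = 9.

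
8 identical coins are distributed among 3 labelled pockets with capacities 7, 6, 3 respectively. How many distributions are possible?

Ignoring the caps, the number of non-negative solutions to x_1+…+x_3 = 8 is C(10,2) = 45.
Subtract solutions that violate a single cap (substitute x_i' = x_i − (cap_i+1)): x_1 ≥ 8 gives C(2,2) = 1; x_2 ≥ 7 gives C(3,2) = 3; x_3 ≥ 4 gives C(6,2) = 15. Together 19.
No two caps can be exceeded simultaneously, so the pair terms are all 0.
By inclusion–exclusion the count is 45 − 19 + 0 = 26.

26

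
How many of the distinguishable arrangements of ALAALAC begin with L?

Fix L in the first position and arrange the remaining 6 letters.
Those 6 letters have A appearing 4 times, giving (6)!/(4!) = 30.

30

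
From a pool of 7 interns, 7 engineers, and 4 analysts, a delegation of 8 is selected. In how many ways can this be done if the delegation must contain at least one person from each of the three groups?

With no constraint there are C(18,8) = 43758 possible selections.
Subtract selections that omit an entire group: no interns → C(11,8) = 165; no engineers → C(11,8) = 165; no analysts → C(14,8) = 3003.
Add back selections omitting two groups (i.e. drawn from a single group): C(7,8) + C(7,8) + C(4,8) = 0.
By inclusion–exclusion: 43758 − 3333 + 0 = 40425.

40425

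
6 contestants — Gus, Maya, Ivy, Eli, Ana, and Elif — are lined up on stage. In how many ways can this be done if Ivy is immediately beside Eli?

240

Glue Ivy and Eli into one block (2 internal orders), leaving 5 units to arrange in a row.
So the count is 2·(5)! = 240.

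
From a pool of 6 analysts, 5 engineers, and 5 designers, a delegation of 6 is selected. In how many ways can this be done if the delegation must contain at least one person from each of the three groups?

6875

With no constraint there are C(16,6) = 8008 possible selections.
Selections missing a whole group: no analysts → C(10,6) = 210; no engineers → C(11,6) = 462; no designers → C(11,6) = 462.
Add back selections omitting two groups (i.e. drawn from a single group): C(6,6) + C(5,6) + C(5,6) = 1.
By inclusion–exclusion: 8008 − 1134 + 1 = 6875.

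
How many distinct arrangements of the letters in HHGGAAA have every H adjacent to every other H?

Treat the 2 copies of H as a single block. The multiset to arrange is then {HH, A, A, A, G, G}, 6 items in all.
That gives (6)!/(3!·2!) = 60 arrangements.

60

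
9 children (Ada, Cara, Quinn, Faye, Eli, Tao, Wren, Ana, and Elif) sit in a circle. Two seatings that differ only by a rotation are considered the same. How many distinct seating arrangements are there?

Seat Ada anywhere (absorbing the rotational symmetry), then permute the other 8: (8)! = 40320.

40320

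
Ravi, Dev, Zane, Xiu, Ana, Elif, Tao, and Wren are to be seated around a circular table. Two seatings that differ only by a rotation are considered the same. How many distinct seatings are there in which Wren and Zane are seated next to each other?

Glue Wren and Zane into a block (2 internal orders). Seating 7 units around a circle gives (6)! arrangements.
So 2 × (6)! = 2 × 720 = 1440.

1440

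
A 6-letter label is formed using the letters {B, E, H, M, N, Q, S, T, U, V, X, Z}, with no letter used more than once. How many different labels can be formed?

665280

Choose and order 6 of the 12 symbols: the first letter has 12 options, the next 11, and so on down to 7.
12 × 11 × 10 × 9 × 8 × 7 = 665280.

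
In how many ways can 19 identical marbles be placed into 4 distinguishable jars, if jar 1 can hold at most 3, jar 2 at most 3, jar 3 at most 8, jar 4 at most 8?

20

Without the upper bounds there are C(22,3) = 1540 ways to split 19 among 4 jars.
Subtract solutions that violate a single cap (substitute x_i' = x_i − (cap_i+1)): x_1 ≥ 4 gives C(18,3) = 816; x_2 ≥ 4 gives C(18,3) = 816; x_3 ≥ 9 gives C(13,3) = 286; x_4 ≥ 9 gives C(13,3) = 286. Together 2204.
Add back pairs where two caps are both exceeded: 364 + 84 + 84 + 84 + 84 + 4 = 704.
Subtract triples: 10 + 10 + 0 + 0 = 20.
By inclusion–exclusion the count is 1540 − 2204 + 704 − 20 = 20.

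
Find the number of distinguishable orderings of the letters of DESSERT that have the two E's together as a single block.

360

Treat the 2 copies of E as a single block. The multiset to arrange is then {EE, D, R, S, S, T}, 6 items in all.
That gives (6)!/(2!) = 360 arrangements.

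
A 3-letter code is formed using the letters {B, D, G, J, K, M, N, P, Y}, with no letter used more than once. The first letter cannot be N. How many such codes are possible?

448

The first letter has 9−1 = 8 choices (anything except N).
The remaining 2 letters are filled from the other 8 symbols without repetition: 8 × 7 = 56.
Total: 8 × 56 = 448.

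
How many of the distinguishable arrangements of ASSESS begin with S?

20

With the first slot taken by S, it remains to arrange the other 5 letters (ASESS).
Those 5 letters have S appearing 3 times, giving (5)!/(3!) = 20.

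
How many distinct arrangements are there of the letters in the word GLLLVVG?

210

GLLLVVG has 7 letters with G appearing twice, L appearing 3 times, and V appearing twice.
The number of distinct arrangements is 7!/(3!·2!·2!) = 5040/24 = 210.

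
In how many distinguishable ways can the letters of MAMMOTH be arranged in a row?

840

The 7 letters of MAMMOTH have repeats: M appearing 3 times.
The number of distinct arrangements is 7!/(3!) = 5040/6 = 840.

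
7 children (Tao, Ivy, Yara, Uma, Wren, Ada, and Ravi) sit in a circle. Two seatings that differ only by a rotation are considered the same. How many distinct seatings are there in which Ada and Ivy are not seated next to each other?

480

Without the restriction there are (6)! = 720 seatings.
Those with Ada next to Ivy: fuse the pair into one unit and seat 6 units around a circle — 2·(5)! = 240.
Subtracting, 720 − 240 = 480.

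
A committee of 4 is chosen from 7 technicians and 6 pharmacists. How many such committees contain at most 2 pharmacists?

560

Split by how many pharmacists are chosen (0 through 2).
Sum: C(6,0)·C(7,4) + C(6,1)·C(7,3) + C(6,2)·C(7,2) = 35 + 210 + 315 = 560.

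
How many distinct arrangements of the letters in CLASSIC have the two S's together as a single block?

Treat the 2 copies of S as a single block. The multiset to arrange is then {SS, A, C, C, I, L}, 6 items in all.
That gives (6)!/(2!) = 360 arrangements.

360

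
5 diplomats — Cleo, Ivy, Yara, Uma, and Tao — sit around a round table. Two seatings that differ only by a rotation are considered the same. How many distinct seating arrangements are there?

Seat Cleo anywhere (absorbing the rotational symmetry), then permute the other 4: (4)! = 24.

24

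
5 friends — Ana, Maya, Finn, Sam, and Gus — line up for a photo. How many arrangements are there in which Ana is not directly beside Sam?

Of the 5! = 120 arrangements, those with Ana and Sam adjacent number 2 × 4! = 48 (treat the pair as a block with 2 internal orders).
Complementary counting: 120 − 48 = 72.

72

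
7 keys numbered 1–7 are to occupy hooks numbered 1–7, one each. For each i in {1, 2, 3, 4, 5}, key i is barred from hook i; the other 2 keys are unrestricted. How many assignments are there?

Let Aᵢ (for 1 ≤ i ≤ 5) be the placements that put key i in its forbidden hook. Any j of these fix j positions, leaving (7−j)! ways to fill the rest, and there are C(5,j) ways to pick which j.
By inclusion–exclusion, the number of valid placements is Σ_{j=0}^{5} (−1)^j C(5,j)·(7−j)!.
Computing: 5040 − 3600 + 1200 − 240 + 30 − 2 = 2428.

2428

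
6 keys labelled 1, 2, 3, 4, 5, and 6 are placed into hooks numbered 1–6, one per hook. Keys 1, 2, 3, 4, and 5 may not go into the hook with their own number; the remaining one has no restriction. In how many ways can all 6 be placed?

309

Let Aᵢ (for 1 ≤ i ≤ 5) be the placements that put key i in its forbidden hook. Any j of these fix j positions, leaving (6−j)! ways to fill the rest, and there are C(5,j) ways to pick which j.
By inclusion–exclusion, the number of valid placements is Σ_{j=0}^{5} (−1)^j C(5,j)·(6−j)!.
Computing: 720 − 600 + 240 − 60 + 10 − 1 = 309.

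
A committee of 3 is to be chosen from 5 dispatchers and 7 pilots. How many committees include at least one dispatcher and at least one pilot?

175

Unrestricted: C(12,3) = 220 ways to pick any 3 of the 12.
Subtract selections that omit an entire group: no dispatchers → C(7,3) = 35; no pilots → C(5,3) = 10.
Both groups omitted at once is impossible, so 220 − 45 = 175.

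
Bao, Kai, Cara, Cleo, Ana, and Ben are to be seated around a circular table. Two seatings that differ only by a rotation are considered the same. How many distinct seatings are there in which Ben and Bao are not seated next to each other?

72

Without the restriction there are (5)! = 120 seatings.
Those with Ben next to Bao: fuse the pair into one unit and seat 5 units around a circle — 2·(4)! = 48.
Subtracting, 120 − 48 = 72.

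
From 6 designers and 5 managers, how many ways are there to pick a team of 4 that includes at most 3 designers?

Split by how many designers are chosen (0 through 3).
Sum: C(6,0)·C(5,4) + C(6,1)·C(5,3) + C(6,2)·C(5,2) + C(6,3)·C(5,1) = 5 + 60 + 150 + 100 = 315.

315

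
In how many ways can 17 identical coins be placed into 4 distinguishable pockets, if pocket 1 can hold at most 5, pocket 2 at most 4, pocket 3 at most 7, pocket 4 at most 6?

55

By stars and bars, unrestricted non-negative solutions to x_1+…+x_4 = 17 number C(17+3,3) = 1140.
Subtract solutions that violate a single cap (substitute x_i' = x_i − (cap_i+1)): x_1 ≥ 6 gives C(14,3) = 364; x_2 ≥ 5 gives C(15,3) = 455; x_3 ≥ 8 gives C(12,3) = 220; x_4 ≥ 7 gives C(13,3) = 286. Together 1325.
Add back pairs where two caps are both exceeded: 84 + 20 + 35 + 35 + 56 + 10 = 240.
By inclusion–exclusion the count is 1140 − 1325 + 240 = 55.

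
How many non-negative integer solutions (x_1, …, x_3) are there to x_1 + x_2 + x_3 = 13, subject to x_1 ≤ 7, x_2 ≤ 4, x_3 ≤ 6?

15

Ignoring the caps, the number of non-negative solutions to x_1+…+x_3 = 13 is C(15,2) = 105.
Subtract solutions that violate a single cap (substitute x_i' = x_i − (cap_i+1)): x_1 ≥ 8 gives C(7,2) = 21; x_2 ≥ 5 gives C(10,2) = 45; x_3 ≥ 7 gives C(8,2) = 28. Together 94.
Add back pairs where two caps are both exceeded: 1 + 0 + 3 = 4.
By inclusion–exclusion the count is 105 − 94 + 4 = 15.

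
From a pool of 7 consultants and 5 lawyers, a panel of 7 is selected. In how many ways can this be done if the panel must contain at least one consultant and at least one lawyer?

With no constraint there are C(12,7) = 792 possible selections.
Selections missing a whole group: no consultants → C(5,7) = 0; no lawyers → C(7,7) = 1.
Both groups omitted at once is impossible, so 792 − 1 = 791.

791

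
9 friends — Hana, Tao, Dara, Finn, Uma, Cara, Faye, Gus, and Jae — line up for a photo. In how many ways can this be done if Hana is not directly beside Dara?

282240

There are 9! = 362880 arrangements in all. If Hana and Dara are adjacent, merging them into one block gives 2·(8)! = 80640 arrangements.
Complementary counting: 362880 − 80640 = 282240.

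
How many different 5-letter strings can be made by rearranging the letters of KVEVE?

30

The 5 letters of KVEVE have repeats: E appearing twice and V appearing twice.
Dividing 5! = 120 by 2!·2! = 4 for the repeated letters gives 30.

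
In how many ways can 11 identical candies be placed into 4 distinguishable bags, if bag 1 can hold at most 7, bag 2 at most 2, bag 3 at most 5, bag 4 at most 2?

36

Without the upper bounds there are C(14,3) = 364 ways to split 11 among 4 bags.
Subtract solutions that violate a single cap (substitute x_i' = x_i − (cap_i+1)): x_1 ≥ 8 gives C(6,3) = 20; x_2 ≥ 3 gives C(11,3) = 165; x_3 ≥ 6 gives C(8,3) = 56; x_4 ≥ 3 gives C(11,3) = 165. Together 406.
Add back pairs where two caps are both exceeded: 1 + 0 + 1 + 10 + 56 + 10 = 78.
By inclusion–exclusion the count is 364 − 406 + 78 = 36.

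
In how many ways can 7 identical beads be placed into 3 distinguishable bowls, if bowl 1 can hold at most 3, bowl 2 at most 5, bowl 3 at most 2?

Without the upper bounds there are C(9,2) = 36 ways to split 7 among 3 bowls.
Subtract solutions that violate a single cap (substitute x_i' = x_i − (cap_i+1)): x_1 ≥ 4 gives C(5,2) = 10; x_2 ≥ 6 gives C(3,2) = 3; x_3 ≥ 3 gives C(6,2) = 15. Together 28.
Add back pairs where two caps are both exceeded: 0 + 1 + 0 = 1.
By inclusion–exclusion the count is 36 − 28 + 1 = 9.

9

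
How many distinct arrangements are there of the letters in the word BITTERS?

The 7 letters of BITTERS have repeats: T appearing twice.
Dividing 7! = 5040 by 2! = 2 for the repeated letters gives 2520.

2520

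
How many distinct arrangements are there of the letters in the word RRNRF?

20

The 5 letters of RRNRF have repeats: R appearing 3 times.
Dividing 5! = 120 by 3! = 6 for the repeated letters gives 20.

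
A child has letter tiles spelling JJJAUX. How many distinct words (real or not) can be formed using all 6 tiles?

120

JJJAUX has 6 letters with J appearing 3 times.
Dividing 6! = 720 by 3! = 6 for the repeated letters gives 120.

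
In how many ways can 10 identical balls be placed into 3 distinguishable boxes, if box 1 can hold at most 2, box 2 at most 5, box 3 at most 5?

Without the upper bounds there are C(12,2) = 66 ways to split 10 among 3 boxes.
Subtract solutions that violate a single cap (substitute x_i' = x_i − (cap_i+1)): x_1 ≥ 3 gives C(9,2) = 36; x_2 ≥ 6 gives C(6,2) = 15; x_3 ≥ 6 gives C(6,2) = 15. Together 66.
Add back pairs where two caps are both exceeded: 3 + 3 + 0 = 6.
By inclusion–exclusion the count is 66 − 66 + 6 = 6.

6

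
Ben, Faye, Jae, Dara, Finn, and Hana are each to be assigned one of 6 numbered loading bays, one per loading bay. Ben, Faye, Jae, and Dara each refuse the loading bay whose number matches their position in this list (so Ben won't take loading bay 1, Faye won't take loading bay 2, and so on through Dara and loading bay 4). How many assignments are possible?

Let Aᵢ (for 1 ≤ i ≤ 4) be the placements that put person i in their forbidden loading bay. Any j of these fix j positions, leaving (6−j)! ways to fill the rest, and there are C(4,j) ways to pick which j.
By inclusion–exclusion, the number of valid placements is Σ_{j=0}^{4} (−1)^j C(4,j)·(6−j)!.
Computing: 720 − 480 + 144 − 24 + 2 = 362.

362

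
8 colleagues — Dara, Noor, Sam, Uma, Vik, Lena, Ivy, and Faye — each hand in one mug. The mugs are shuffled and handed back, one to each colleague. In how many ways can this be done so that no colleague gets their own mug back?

Let Aᵢ be the assignments in which colleague i gets their own mug. We want the size of the complement of A₁∪…∪A_8.
By inclusion–exclusion this is Σ_{j=0}^{8} (−1)^j C(8,j)·(8−j)!.
Computing: 40320 − 40320 + 20160 − 6720 + 1680 − 336 + 56 − 8 + 1 = 14833.

14833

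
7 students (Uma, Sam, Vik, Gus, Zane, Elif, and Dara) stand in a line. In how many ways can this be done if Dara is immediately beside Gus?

1440

Place the 5 others and the Dara-Gus pair as 6 objects in a line; the pair has 2 internal arrangements.
So the count is 2·(6)! = 1440.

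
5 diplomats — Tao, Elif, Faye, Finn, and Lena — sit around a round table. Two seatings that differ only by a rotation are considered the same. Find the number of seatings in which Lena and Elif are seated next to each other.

Glue Lena and Elif into a block (2 internal orders). Seating 4 units around a circle gives (3)! arrangements.
So 2 × (3)! = 2 × 6 = 12.

12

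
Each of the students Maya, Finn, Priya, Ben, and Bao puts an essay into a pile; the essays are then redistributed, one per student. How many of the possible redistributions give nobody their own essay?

This is the derangement count D_5: permutations of 5 items with no fixed point.
By inclusion–exclusion this is Σ_{j=0}^{5} (−1)^j C(5,j)·(5−j)!.
Computing: 120 − 120 + 60 − 20 + 5 − 1 = 44.

44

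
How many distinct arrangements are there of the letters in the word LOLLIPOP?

1680

The 8 letters of LOLLIPOP have repeats: L appearing 3 times, O appearing twice, and P appearing twice.
Dividing 8! = 40320 by 3!·2!·2! = 24 for the repeated letters gives 1680.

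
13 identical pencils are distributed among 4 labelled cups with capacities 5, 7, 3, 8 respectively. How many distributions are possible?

Ignoring the caps, the number of non-negative solutions to x_1+…+x_4 = 13 is C(16,3) = 560.
Subtract solutions that violate a single cap (substitute x_i' = x_i − (cap_i+1)): x_1 ≥ 6 gives C(10,3) = 120; x_2 ≥ 8 gives C(8,3) = 56; x_3 ≥ 4 gives C(12,3) = 220; x_4 ≥ 9 gives C(7,3) = 35. Together 431.
Add back pairs where two caps are both exceeded: 0 + 20 + 0 + 4 + 0 + 1 = 25.
By inclusion–exclusion the count is 560 − 431 + 25 = 154.

154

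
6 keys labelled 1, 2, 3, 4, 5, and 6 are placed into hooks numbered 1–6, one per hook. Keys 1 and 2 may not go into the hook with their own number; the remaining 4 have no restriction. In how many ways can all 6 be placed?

Let Aᵢ (for i ∈ {1, 2}) be the placements that put key i in its forbidden hook. Any j of these fix j positions, leaving (6−j)! ways to fill the rest, and there are C(2,j) ways to pick which j.
By inclusion–exclusion, the number of valid placements is Σ_{j=0}^{2} (−1)^j C(2,j)·(6−j)!.
Computing: 720 − 240 + 24 = 504.

504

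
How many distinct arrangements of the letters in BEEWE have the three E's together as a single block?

6

Treat the 3 copies of E as a single block. The multiset to arrange is then {EEE, B, W}, 3 items in all.
All 3 items are distinct, so there are (3)! = 6 arrangements.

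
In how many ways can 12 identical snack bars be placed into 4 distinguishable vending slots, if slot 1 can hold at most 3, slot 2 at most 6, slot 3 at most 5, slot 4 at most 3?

48

Without the upper bounds there are C(15,3) = 455 ways to split 12 among 4 vending slots.
Subtract solutions that violate a single cap (substitute x_i' = x_i − (cap_i+1)): x_1 ≥ 4 gives C(11,3) = 165; x_2 ≥ 7 gives C(8,3) = 56; x_3 ≥ 6 gives C(9,3) = 84; x_4 ≥ 4 gives C(11,3) = 165. Together 470.
Add back pairs where two caps are both exceeded: 4 + 10 + 35 + 0 + 4 + 10 = 63.
By inclusion–exclusion the count is 455 − 470 + 63 = 48.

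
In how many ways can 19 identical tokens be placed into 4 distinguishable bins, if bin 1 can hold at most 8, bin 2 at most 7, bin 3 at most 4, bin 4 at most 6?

80

Without the upper bounds there are C(22,3) = 1540 ways to split 19 among 4 bins.
Subtract solutions that violate a single cap (substitute x_i' = x_i − (cap_i+1)): x_1 ≥ 9 gives C(13,3) = 286; x_2 ≥ 8 gives C(14,3) = 364; x_3 ≥ 5 gives C(17,3) = 680; x_4 ≥ 7 gives C(15,3) = 455. Together 1785.
Add back pairs where two caps are both exceeded: 10 + 56 + 20 + 84 + 35 + 120 = 325.
By inclusion–exclusion the count is 1540 − 1785 + 325 = 80.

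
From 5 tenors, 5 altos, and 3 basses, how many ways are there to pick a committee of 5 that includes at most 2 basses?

Split by how many basses are chosen (0 through 2).
Sum: C(3,0)·C(10,5) + C(3,1)·C(10,4) + C(3,2)·C(10,3) = 252 + 630 + 360 = 1242.

1242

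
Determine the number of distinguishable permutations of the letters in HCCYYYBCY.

2520

HCCYYYBCY has 9 letters with C appearing 3 times and Y appearing 4 times.
Dividing 9! = 362880 by 4!·3! = 144 for the repeated letters gives 2520.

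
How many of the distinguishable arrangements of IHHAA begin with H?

Fix H in the first position and arrange the remaining 4 letters.
Those 4 letters have A appearing twice, giving (4)!/(2!) = 12.

12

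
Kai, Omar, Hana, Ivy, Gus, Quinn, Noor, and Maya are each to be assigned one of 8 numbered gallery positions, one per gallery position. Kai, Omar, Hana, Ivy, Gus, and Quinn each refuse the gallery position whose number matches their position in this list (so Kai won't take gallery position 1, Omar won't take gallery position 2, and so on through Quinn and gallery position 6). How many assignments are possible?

Let Aᵢ (for 1 ≤ i ≤ 6) be the placements that put person i in their forbidden gallery position. Any j of these fix j positions, leaving (8−j)! ways to fill the rest, and there are C(6,j) ways to pick which j.
By inclusion–exclusion, the number of valid placements is Σ_{j=0}^{6} (−1)^j C(6,j)·(8−j)!.
Computing: 40320 − 30240 + 10800 − 2400 + 360 − 36 + 2 = 18806.

18806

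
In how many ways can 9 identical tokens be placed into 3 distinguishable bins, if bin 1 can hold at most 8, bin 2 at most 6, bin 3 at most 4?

Ignoring the caps, the number of non-negative solutions to x_1+…+x_3 = 9 is C(11,2) = 55.
Subtract solutions that violate a single cap (substitute x_i' = x_i − (cap_i+1)): x_1 ≥ 9 gives C(2,2) = 1; x_2 ≥ 7 gives C(4,2) = 6; x_3 ≥ 5 gives C(6,2) = 15. Together 22.
No two caps can be exceeded simultaneously, so the pair terms are all 0.
By inclusion–exclusion the count is 55 − 22 + 0 = 33.

33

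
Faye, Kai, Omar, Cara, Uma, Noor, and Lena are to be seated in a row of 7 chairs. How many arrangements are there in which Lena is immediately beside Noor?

Treat {Lena, Noor} as a single unit. There are 6 units to order, and the pair itself can be ordered 2 ways.
That gives 2 × 6! = 2 × 720 = 1440.

1440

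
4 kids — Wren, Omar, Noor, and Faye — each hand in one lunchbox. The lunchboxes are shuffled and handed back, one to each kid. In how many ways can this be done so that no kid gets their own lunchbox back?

9

This is the derangement count D_4: permutations of 4 items with no fixed point.
By inclusion–exclusion this is Σ_{j=0}^{4} (−1)^j C(4,j)·(4−j)!.
Computing: 24 − 24 + 12 − 4 + 1 = 9.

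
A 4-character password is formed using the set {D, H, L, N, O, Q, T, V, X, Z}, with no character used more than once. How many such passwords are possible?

This is a permutation of 4 out of 10: P(10,4) = 10!/6!.
That product is 10 × 9 × 8 × 7 = 5040.

5040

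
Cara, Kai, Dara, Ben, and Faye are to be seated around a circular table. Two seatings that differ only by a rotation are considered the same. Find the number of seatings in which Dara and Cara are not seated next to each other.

All circular seatings of 5 people number (4)! = 24.
Those with Dara next to Cara: fuse the pair into one unit and seat 4 units around a circle — 2·(3)! = 12.
Subtracting, 24 − 12 = 12.

12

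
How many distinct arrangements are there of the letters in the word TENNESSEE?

TENNESSEE has 9 letters with E appearing 4 times, N appearing twice, and S appearing twice.
Dividing 9! = 362880 by 4!·2!·2! = 96 for the repeated letters gives 3780.

3780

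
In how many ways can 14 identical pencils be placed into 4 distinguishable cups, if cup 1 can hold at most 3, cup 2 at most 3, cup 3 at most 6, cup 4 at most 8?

Without the upper bounds there are C(17,3) = 680 ways to split 14 among 4 cups.
Subtract solutions that violate a single cap (substitute x_i' = x_i − (cap_i+1)): x_1 ≥ 4 gives C(13,3) = 286; x_2 ≥ 4 gives C(13,3) = 286; x_3 ≥ 7 gives C(10,3) = 120; x_4 ≥ 9 gives C(8,3) = 56. Together 748.
Add back pairs where two caps are both exceeded: 84 + 20 + 4 + 20 + 4 + 0 = 132.
By inclusion–exclusion the count is 680 − 748 + 132 = 64.

64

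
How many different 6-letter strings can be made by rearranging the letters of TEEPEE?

30

TEEPEE has 6 letters with E appearing 4 times.
So there are 6! / (4!) = 30 distinguishable arrangements.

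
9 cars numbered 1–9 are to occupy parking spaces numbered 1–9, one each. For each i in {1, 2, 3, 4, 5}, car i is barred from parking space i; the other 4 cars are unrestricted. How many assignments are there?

205056

Let Aᵢ (for 1 ≤ i ≤ 5) be the placements that put car i in its forbidden parking space. Any j of these fix j positions, leaving (9−j)! ways to fill the rest, and there are C(5,j) ways to pick which j.
By inclusion–exclusion, the number of valid placements is Σ_{j=0}^{5} (−1)^j C(5,j)·(9−j)!.
Computing: 362880 − 201600 + 50400 − 7200 + 600 − 24 = 205056.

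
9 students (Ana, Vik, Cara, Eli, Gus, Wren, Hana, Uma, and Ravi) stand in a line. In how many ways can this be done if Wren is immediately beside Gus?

80640

Treat {Wren, Gus} as a single unit. There are 8 units to order, and the pair itself can be ordered 2 ways.
So the count is 2·(8)! = 80640.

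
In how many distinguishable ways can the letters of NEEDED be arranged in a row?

60

Letter multiplicities in NEEDED: D×2, E×3, N×1.
The number of distinct arrangements is 6!/(3!·2!) = 720/12 = 60.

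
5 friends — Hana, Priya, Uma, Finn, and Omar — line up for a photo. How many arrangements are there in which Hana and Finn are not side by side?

There are 5! = 120 arrangements in all. If Hana and Finn are adjacent, merging them into one block gives 2·(4)! = 48 arrangements.
Complementary counting: 120 − 48 = 72.

72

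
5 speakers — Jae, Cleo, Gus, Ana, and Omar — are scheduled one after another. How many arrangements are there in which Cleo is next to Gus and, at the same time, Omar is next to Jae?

Treat {Cleo,Gus} as one block (2 orders) and {Omar,Jae} as another (2 orders).
That leaves 3 units to arrange: 2 × 2 × 3! = 4 × 6 = 24.

24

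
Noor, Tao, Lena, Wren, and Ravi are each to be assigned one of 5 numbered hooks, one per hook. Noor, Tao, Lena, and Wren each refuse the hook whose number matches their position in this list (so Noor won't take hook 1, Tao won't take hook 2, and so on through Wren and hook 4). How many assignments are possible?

53

Let Aᵢ (for 1 ≤ i ≤ 4) be the placements that put person i in their forbidden hook. Any j of these fix j positions, leaving (5−j)! ways to fill the rest, and there are C(4,j) ways to pick which j.
By inclusion–exclusion, the number of valid placements is Σ_{j=0}^{4} (−1)^j C(4,j)·(5−j)!.
Computing: 120 − 96 + 36 − 8 + 1 = 53.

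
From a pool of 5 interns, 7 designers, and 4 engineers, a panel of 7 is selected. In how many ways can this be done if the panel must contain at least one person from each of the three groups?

Unrestricted: C(16,7) = 11440 ways to pick any 7 of the 16.
Selections missing a whole group: no interns → C(11,7) = 330; no designers → C(9,7) = 36; no engineers → C(12,7) = 792.
Add back selections omitting two groups (i.e. drawn from a single group): C(5,7) + C(7,7) + C(4,7) = 1.
By inclusion–exclusion: 11440 − 1158 + 1 = 10283.

10283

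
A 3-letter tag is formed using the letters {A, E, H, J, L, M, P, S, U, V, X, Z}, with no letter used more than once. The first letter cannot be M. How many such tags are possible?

1210

The first letter has 12−1 = 11 choices (anything except M).
The remaining 2 letters are filled from the other 11 symbols without repetition: 11 × 10 = 110.
Total: 11 × 110 = 1210.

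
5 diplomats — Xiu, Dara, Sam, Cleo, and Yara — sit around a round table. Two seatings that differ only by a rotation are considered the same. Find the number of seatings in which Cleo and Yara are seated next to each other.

12

Treat {Cleo, Yara} as one unit (2 internal orders) and seat the resulting 4 units around the table: (3)! circular arrangements.
So 2 × (3)! = 2 × 6 = 12.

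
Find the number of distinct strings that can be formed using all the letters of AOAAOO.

The 6 letters of AOAAOO have repeats: A appearing 3 times and O appearing 3 times.
So there are 6! / (3!·3!) = 20 distinguishable arrangements.

20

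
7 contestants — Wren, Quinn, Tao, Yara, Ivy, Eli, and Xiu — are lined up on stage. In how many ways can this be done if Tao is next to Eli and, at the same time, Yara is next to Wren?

Treat {Tao,Eli} as one block (2 orders) and {Yara,Wren} as another (2 orders).
That leaves 5 units to arrange: 2 × 2 × 5! = 4 × 120 = 480.

480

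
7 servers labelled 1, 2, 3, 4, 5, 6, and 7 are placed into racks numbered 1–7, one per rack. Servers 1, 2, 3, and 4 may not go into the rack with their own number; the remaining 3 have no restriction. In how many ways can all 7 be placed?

Let Aᵢ (for 1 ≤ i ≤ 4) be the placements that put server i in its forbidden rack. Any j of these fix j positions, leaving (7−j)! ways to fill the rest, and there are C(4,j) ways to pick which j.
By inclusion–exclusion, the number of valid placements is Σ_{j=0}^{4} (−1)^j C(4,j)·(7−j)!.
Computing: 5040 − 2880 + 720 − 96 + 6 = 2790.

2790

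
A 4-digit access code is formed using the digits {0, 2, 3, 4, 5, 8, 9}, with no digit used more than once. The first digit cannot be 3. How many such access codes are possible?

720

The first digit has 7−1 = 6 choices (anything except 3).
The remaining 3 digits are filled from the other 6 symbols without repetition: 6 × 5 × 4 = 120.
Total: 6 × 120 = 720.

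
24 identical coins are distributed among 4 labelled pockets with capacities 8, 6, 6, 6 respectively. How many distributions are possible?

Without the upper bounds there are C(27,3) = 2925 ways to split 24 among 4 pockets.
Subtract solutions that violate a single cap (substitute x_i' = x_i − (cap_i+1)): x_1 ≥ 9 gives C(18,3) = 816; x_2 ≥ 7 gives C(20,3) = 1140; x_3 ≥ 7 gives C(20,3) = 1140; x_4 ≥ 7 gives C(20,3) = 1140. Together 4236.
Add back pairs where two caps are both exceeded: 165 + 165 + 165 + 286 + 286 + 286 = 1353.
Subtract triples: 4 + 4 + 4 + 20 = 32.
By inclusion–exclusion the count is 2925 − 4236 + 1353 − 32 = 10.

10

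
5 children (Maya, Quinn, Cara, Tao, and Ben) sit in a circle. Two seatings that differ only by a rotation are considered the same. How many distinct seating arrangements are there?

24

Seat Maya anywhere (absorbing the rotational symmetry), then permute the other 4: (4)! = 24.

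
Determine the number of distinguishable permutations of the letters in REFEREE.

105

The 7 letters of REFEREE have repeats: E appearing 4 times and R appearing twice.
The number of distinct arrangements is 7!/(4!·2!) = 5040/48 = 105.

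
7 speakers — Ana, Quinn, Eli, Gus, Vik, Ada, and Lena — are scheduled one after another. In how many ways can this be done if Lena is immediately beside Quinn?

Glue Lena and Quinn into one block (2 internal orders), leaving 6 units to arrange in a row.
That gives 2 × 6! = 2 × 720 = 1440.

1440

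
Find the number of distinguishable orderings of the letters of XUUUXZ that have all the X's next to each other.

20

Treat the 2 copies of X as a single block. The multiset to arrange is then {XX, U, U, U, Z}, 5 items in all.
That gives (5)!/(3!) = 20 arrangements.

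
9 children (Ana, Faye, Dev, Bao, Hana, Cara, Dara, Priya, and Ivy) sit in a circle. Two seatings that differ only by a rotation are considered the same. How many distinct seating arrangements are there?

40320

Fix one person's seat to break rotational symmetry; the remaining 8 people can be arranged in (8)! = 40320 ways.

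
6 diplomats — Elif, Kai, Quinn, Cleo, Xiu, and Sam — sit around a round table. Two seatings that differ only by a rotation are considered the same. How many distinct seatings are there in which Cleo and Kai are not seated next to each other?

All circular seatings of 6 people number (5)! = 120.
Seatings with Cleo beside Kai: treat them as a block with 2 internal orders, giving 2 × (4)! = 48.
Subtracting, 120 − 48 = 72.

72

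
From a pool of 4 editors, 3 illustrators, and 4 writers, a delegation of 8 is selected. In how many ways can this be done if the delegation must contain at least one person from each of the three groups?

164

Total 8-person selections from all 11: C(11,8) = 165.
Selections missing a whole group: no editors → C(7,8) = 0; no illustrators → C(8,8) = 1; no writers → C(7,8) = 0.
Add back selections omitting two groups (i.e. drawn from a single group): C(4,8) + C(3,8) + C(4,8) = 0.
By inclusion–exclusion: 165 − 1 + 0 = 164.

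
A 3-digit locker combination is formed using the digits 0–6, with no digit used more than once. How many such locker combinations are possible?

This is a permutation of 3 out of 7: P(7,3) = 7!/4!.
That product is 7 × 6 × 5 = 210.

210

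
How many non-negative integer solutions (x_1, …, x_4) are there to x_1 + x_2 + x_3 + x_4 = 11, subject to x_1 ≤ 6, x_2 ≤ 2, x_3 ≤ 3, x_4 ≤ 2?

10

Without the upper bounds there are C(14,3) = 364 ways to split 11 among 4 variables.
Subtract solutions that violate a single cap (substitute x_i' = x_i − (cap_i+1)): x_1 ≥ 7 gives C(7,3) = 35; x_2 ≥ 3 gives C(11,3) = 165; x_3 ≥ 4 gives C(10,3) = 120; x_4 ≥ 3 gives C(11,3) = 165. Together 485.
Add back pairs where two caps are both exceeded: 4 + 1 + 4 + 35 + 56 + 35 = 135.
Subtract triples: 0 + 0 + 0 + 4 = 4.
By inclusion–exclusion the count is 364 − 485 + 135 − 4 = 10.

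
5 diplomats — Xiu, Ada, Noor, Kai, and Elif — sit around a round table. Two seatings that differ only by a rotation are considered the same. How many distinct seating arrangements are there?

Around a circle, 5 distinct people have 5!/5 = (4)! = 24 rotationally distinct seatings.

24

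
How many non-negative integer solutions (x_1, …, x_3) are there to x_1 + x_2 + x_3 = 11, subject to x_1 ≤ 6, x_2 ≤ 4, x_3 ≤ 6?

Ignoring the caps, the number of non-negative solutions to x_1+…+x_3 = 11 is C(13,2) = 78.
Subtract solutions that violate a single cap (substitute x_i' = x_i − (cap_i+1)): x_1 ≥ 7 gives C(6,2) = 15; x_2 ≥ 5 gives C(8,2) = 28; x_3 ≥ 7 gives C(6,2) = 15. Together 58.
No two caps can be exceeded simultaneously, so the pair terms are all 0.
By inclusion–exclusion the count is 78 − 58 + 0 = 20.

20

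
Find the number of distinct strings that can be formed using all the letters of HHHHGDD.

The 7 letters of HHHHGDD have repeats: D appearing twice and H appearing 4 times.
So there are 7! / (4!·2!) = 105 distinguishable arrangements.

105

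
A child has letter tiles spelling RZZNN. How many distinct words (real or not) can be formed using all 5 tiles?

30

RZZNN has 5 letters with N appearing twice and Z appearing twice.
Dividing 5! = 120 by 2!·2! = 4 for the repeated letters gives 30.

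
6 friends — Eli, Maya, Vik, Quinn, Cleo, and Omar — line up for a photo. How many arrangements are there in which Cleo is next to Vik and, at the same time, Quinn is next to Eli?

Treat {Cleo,Vik} as one block (2 orders) and {Quinn,Eli} as another (2 orders).
That leaves 4 units to arrange: 2 × 2 × 4! = 4 × 24 = 96.

96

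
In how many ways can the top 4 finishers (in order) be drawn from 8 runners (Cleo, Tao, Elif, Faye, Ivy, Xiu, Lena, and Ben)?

1680

There are 8 choices for 1st place, 7 for 2nd, and so on down to 5 for position 4.
That gives 8 × 7 × 6 × 5 = 1680.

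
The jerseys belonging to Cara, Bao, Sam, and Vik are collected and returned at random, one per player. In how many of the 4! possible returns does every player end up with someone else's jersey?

This is the derangement count D_4: permutations of 4 items with no fixed point.
By inclusion–exclusion this is Σ_{j=0}^{4} (−1)^j C(4,j)·(4−j)!.
Computing: 24 − 24 + 12 − 4 + 1 = 9.

9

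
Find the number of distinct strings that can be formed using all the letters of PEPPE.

10

PEPPE has 5 letters with E appearing twice and P appearing 3 times.
So there are 5! / (3!·2!) = 10 distinguishable arrangements.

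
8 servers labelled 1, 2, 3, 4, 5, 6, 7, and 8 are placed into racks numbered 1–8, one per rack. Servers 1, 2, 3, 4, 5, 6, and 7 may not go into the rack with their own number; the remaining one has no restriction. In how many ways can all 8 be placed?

Let Aᵢ (for 1 ≤ i ≤ 7) be the placements that put server i in its forbidden rack. Any j of these fix j positions, leaving (8−j)! ways to fill the rest, and there are C(7,j) ways to pick which j.
By inclusion–exclusion, the number of valid placements is Σ_{j=0}^{7} (−1)^j C(7,j)·(8−j)!.
Computing: 40320 − 35280 + 15120 − 4200 + 840 − 126 + 14 − 1 = 16687.

16687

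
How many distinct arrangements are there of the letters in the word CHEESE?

Letter multiplicities in CHEESE: C×1, E×3, H×1, S×1.
The number of distinct arrangements is 6!/(3!) = 720/6 = 120.

120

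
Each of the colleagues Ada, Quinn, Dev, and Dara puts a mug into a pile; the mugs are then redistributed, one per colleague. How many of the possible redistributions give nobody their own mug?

9

This is the derangement count D_4: permutations of 4 items with no fixed point.
By inclusion–exclusion this is Σ_{j=0}^{4} (−1)^j C(4,j)·(4−j)!.
Computing: 24 − 24 + 12 − 4 + 1 = 9.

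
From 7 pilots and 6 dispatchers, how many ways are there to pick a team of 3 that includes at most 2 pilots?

251

Split by how many pilots are chosen (0 through 2).
Sum: C(7,0)·C(6,3) + C(7,1)·C(6,2) + C(7,2)·C(6,1) = 20 + 105 + 126 = 251.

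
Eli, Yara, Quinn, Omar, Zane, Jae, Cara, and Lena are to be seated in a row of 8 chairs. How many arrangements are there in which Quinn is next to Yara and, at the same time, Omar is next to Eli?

2880

Treat {Quinn,Yara} as one block (2 orders) and {Omar,Eli} as another (2 orders).
That leaves 6 units to arrange: 2 × 2 × 6! = 4 × 720 = 2880.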